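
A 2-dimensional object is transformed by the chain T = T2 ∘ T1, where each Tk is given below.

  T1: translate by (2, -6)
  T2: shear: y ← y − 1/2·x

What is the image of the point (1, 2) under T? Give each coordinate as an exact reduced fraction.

T(p) = (3, -11/2)

T1 translate by (2, -6): (1, 2) → (3, -4)
T2 shear: y ← y − 1/2·x: (3, -4) → (3, -11/2)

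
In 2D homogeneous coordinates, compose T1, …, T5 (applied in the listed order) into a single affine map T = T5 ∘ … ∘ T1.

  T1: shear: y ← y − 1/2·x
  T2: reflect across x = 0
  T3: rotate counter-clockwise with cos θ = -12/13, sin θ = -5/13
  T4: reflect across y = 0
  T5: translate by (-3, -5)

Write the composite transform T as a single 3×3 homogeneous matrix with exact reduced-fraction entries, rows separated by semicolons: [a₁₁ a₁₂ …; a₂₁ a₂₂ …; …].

T1 = [1 0 0; -1/2 1 0; 0 0 1]
T2·T1 = [-1 0 0; -1/2 1 0; 0 0 1]
T3·…·T1 = [19/26 5/13 0; 11/13 -12/13 0; 0 0 1]
T4·…·T1 = [19/26 5/13 0; -11/13 12/13 0; 0 0 1]
T5·…·T1 = [19/26 5/13 -3; -11/13 12/13 -5; 0 0 1]

T = [19/26 5/13 -3; -11/13 12/13 -5; 0 0 1]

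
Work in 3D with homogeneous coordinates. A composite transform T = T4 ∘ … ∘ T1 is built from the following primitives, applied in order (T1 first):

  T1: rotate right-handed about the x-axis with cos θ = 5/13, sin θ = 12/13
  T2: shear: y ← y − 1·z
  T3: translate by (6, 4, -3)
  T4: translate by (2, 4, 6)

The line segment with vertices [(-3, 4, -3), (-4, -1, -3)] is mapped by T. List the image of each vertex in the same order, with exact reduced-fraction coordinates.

T1 rotate right-handed about the x-axis with cos θ = 5/13, sin θ = 12/13: (-3, 4, -3) → (-3, 56/13, 33/13); (-4, -1, -3) → (-4, 31/13, -27/13)
T2 shear: y ← y − 1·z: (-3, 56/13, 33/13) → (-3, 23/13, 33/13); (-4, 31/13, -27/13) → (-4, 58/13, -27/13)
T3 translate by (6, 4, -3): (-3, 23/13, 33/13) → (3, 75/13, -6/13); (-4, 58/13, -27/13) → (2, 110/13, -66/13)
T4 translate by (2, 4, 6): (3, 75/13, -6/13) → (5, 127/13, 72/13); (2, 110/13, -66/13) → (4, 162/13, 12/13)

image vertices: (5, 127/13, 72/13), (4, 162/13, 12/13)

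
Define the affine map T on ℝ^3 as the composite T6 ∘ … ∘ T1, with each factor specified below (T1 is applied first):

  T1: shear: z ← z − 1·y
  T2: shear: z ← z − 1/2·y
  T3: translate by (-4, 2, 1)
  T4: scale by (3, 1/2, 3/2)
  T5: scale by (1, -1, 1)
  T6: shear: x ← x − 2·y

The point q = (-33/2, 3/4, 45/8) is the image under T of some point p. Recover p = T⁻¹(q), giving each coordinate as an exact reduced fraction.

T1 = [1 0 0 0; 0 1 0 0; 0 -1 1 0; 0 0 0 1]
T2·T1 = [1 0 0 0; 0 1 0 0; 0 -3/2 1 0; 0 0 0 1]
T3·…·T1 = [1 0 0 -4; 0 1 0 2; 0 -3/2 1 1; 0 0 0 1]
T4·…·T1 = [3 0 0 -12; 0 1/2 0 1; 0 -9/4 3/2 3/2; 0 0 0 1]
T5·…·T1 = [3 0 0 -12; 0 -1/2 0 -1; 0 -9/4 3/2 3/2; 0 0 0 1]
T6·…·T1 = [3 1 0 -10; 0 -1/2 0 -1; 0 -9/4 3/2 3/2; 0 0 0 1]
det M = -9/4; M⁻¹ = [1/3 2/3 0 4; 0 -2 0 -2; 0 -3 2/3 -4; 0 0 0 1]
M⁻¹ · (-33/2, 3/4, 45/8)ᵀ = (-1, -7/2, -5/2)ᵀ

p = (-1, -7/2, -5/2)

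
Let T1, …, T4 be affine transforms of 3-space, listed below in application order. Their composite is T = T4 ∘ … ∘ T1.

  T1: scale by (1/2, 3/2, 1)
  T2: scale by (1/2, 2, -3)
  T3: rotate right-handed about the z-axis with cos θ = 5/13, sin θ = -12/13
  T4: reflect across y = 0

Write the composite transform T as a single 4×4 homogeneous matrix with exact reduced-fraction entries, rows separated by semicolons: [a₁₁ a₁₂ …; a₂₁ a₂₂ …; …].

T1 = [1/2 0 0 0; 0 3/2 0 0; 0 0 1 0; 0 0 0 1]
T2·T1 = [1/4 0 0 0; 0 3 0 0; 0 0 -3 0; 0 0 0 1]
T3·…·T1 = [5/52 36/13 0 0; -3/13 15/13 0 0; 0 0 -3 0; 0 0 0 1]
T4·…·T1 = [5/52 36/13 0 0; 3/13 -15/13 0 0; 0 0 -3 0; 0 0 0 1]

T = [5/52 36/13 0 0; 3/13 -15/13 0 0; 0 0 -3 0; 0 0 0 1]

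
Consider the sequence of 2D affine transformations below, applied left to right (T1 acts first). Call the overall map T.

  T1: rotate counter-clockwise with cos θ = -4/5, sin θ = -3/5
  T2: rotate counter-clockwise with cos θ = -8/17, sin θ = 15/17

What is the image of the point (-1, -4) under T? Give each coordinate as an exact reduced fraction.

T1 rotate counter-clockwise with cos θ = -4/5, sin θ = -3/5: (-1, -4) → (-8/5, 19/5)
T2 rotate counter-clockwise with cos θ = -8/17, sin θ = 15/17: (-8/5, 19/5) → (-13/5, -16/5)

T(p) = (-13/5, -16/5)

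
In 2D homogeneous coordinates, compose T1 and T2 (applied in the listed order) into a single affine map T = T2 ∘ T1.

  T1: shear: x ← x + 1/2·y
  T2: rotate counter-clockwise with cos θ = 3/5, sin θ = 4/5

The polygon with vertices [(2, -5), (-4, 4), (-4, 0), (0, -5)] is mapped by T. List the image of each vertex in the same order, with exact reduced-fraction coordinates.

image vertices: (37/10, -17/5), (-22/5, 4/5), (-12/5, -16/5), (5/2, -5)

T1 shear: x ← x + 1/2·y: (2, -5) → (-1/2, -5); (-4, 4) → (-2, 4); (-4, 0) → (-4, 0); (0, -5) → (-5/2, -5)
T2 rotate counter-clockwise with cos θ = 3/5, sin θ = 4/5: (-1/2, -5) → (37/10, -17/5); (-2, 4) → (-22/5, 4/5); (-4, 0) → (-12/5, -16/5); (-5/2, -5) → (5/2, -5)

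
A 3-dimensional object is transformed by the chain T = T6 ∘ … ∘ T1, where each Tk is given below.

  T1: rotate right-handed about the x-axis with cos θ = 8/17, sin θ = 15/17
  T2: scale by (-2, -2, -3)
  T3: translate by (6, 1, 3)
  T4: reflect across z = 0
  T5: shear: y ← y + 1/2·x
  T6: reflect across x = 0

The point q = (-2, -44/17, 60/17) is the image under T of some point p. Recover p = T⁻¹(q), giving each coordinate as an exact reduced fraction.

p = (2, 3, -1)

T1 = [1 0 0 0; 0 8/17 -15/17 0; 0 15/17 8/17 0; 0 0 0 1]
T2·T1 = [-2 0 0 0; 0 -16/17 30/17 0; 0 -45/17 -24/17 0; 0 0 0 1]
T3·…·T1 = [-2 0 0 6; 0 -16/17 30/17 1; 0 -45/17 -24/17 3; 0 0 0 1]
T4·…·T1 = [-2 0 0 6; 0 -16/17 30/17 1; 0 45/17 24/17 -3; 0 0 0 1]
T5·…·T1 = [-2 0 0 6; -1 -16/17 30/17 4; 0 45/17 24/17 -3; 0 0 0 1]
T6·…·T1 = [2 0 0 -6; -1 -16/17 30/17 4; 0 45/17 24/17 -3; 0 0 0 1]
det M = -12; M⁻¹ = [1/2 0 0 3; -2/17 -4/17 5/17 19/17; 15/68 15/34 8/51 1/34; 0 0 0 1]
M⁻¹ · (-2, -44/17, 60/17)ᵀ = (2, 3, -1)ᵀ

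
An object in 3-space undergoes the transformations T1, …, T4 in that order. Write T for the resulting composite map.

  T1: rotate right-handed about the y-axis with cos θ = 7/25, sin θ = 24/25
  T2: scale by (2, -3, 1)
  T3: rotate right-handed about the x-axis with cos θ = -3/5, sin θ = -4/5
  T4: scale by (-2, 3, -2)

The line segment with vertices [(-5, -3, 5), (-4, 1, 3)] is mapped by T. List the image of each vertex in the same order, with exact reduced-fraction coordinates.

T1 rotate right-handed about the y-axis with cos θ = 7/25, sin θ = 24/25: (-5, -3, 5) → (17/5, -3, 31/5); (-4, 1, 3) → (44/25, 1, 117/25)
T2 scale by (2, -3, 1): (17/5, -3, 31/5) → (34/5, 9, 31/5); (44/25, 1, 117/25) → (88/25, -3, 117/25)
T3 rotate right-handed about the x-axis with cos θ = -3/5, sin θ = -4/5: (34/5, 9, 31/5) → (34/5, -11/25, -273/25); (88/25, -3, 117/25) → (88/25, 693/125, -51/125)
T4 scale by (-2, 3, -2): (34/5, -11/25, -273/25) → (-68/5, -33/25, 546/25); (88/25, 693/125, -51/125) → (-176/25, 2079/125, 102/125)

image vertices: (-68/5, -33/25, 546/25), (-176/25, 2079/125, 102/125)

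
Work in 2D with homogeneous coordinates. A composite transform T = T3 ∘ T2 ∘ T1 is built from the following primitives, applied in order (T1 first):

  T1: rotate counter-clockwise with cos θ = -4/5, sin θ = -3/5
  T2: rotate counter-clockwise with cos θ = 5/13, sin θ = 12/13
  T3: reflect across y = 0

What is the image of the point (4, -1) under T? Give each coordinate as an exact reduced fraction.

T(p) = (1/65, 268/65)

T1 rotate counter-clockwise with cos θ = -4/5, sin θ = -3/5: (4, -1) → (-19/5, -8/5)
T2 rotate counter-clockwise with cos θ = 5/13, sin θ = 12/13: (-19/5, -8/5) → (1/65, -268/65)
T3 reflect across y = 0: (1/65, -268/65) → (1/65, 268/65)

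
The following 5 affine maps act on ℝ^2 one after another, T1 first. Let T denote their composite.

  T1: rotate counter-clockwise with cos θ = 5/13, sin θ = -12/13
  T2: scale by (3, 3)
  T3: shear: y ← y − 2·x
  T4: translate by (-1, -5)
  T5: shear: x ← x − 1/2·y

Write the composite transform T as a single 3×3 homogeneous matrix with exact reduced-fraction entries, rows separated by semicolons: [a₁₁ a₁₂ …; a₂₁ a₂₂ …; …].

T = [48/13 129/26 3/2; -66/13 -57/13 -5; 0 0 1]

T1 = [5/13 12/13 0; -12/13 5/13 0; 0 0 1]
T2·T1 = [15/13 36/13 0; -36/13 15/13 0; 0 0 1]
T3·…·T1 = [15/13 36/13 0; -66/13 -57/13 0; 0 0 1]
T4·…·T1 = [15/13 36/13 -1; -66/13 -57/13 -5; 0 0 1]
T5·…·T1 = [48/13 129/26 3/2; -66/13 -57/13 -5; 0 0 1]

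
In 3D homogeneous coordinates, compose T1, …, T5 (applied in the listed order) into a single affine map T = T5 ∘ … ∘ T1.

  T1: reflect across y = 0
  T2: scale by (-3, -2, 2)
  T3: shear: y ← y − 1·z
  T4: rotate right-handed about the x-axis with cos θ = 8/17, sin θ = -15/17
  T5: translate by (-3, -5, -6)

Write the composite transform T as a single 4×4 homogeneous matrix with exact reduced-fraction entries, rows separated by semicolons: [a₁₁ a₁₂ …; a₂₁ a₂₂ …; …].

T = [-3 0 0 -3; 0 16/17 14/17 -5; 0 -30/17 46/17 -6; 0 0 0 1]

T1 = [1 0 0 0; 0 -1 0 0; 0 0 1 0; 0 0 0 1]
T2·T1 = [-3 0 0 0; 0 2 0 0; 0 0 2 0; 0 0 0 1]
T3·…·T1 = [-3 0 0 0; 0 2 -2 0; 0 0 2 0; 0 0 0 1]
T4·…·T1 = [-3 0 0 0; 0 16/17 14/17 0; 0 -30/17 46/17 0; 0 0 0 1]
T5·…·T1 = [-3 0 0 -3; 0 16/17 14/17 -5; 0 -30/17 46/17 -6; 0 0 0 1]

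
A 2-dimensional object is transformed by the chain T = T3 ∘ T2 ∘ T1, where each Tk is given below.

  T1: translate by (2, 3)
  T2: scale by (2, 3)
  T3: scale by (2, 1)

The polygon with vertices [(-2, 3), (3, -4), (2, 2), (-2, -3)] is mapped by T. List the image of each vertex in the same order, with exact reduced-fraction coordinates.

T1 translate by (2, 3): (-2, 3) → (0, 6); (3, -4) → (5, -1); (2, 2) → (4, 5); (-2, -3) → (0, 0)
T2 scale by (2, 3): (0, 6) → (0, 18); (5, -1) → (10, -3); (4, 5) → (8, 15); (0, 0) → (0, 0)
T3 scale by (2, 1): (0, 18) → (0, 18); (10, -3) → (20, -3); (8, 15) → (16, 15); (0, 0) → (0, 0)

image vertices: (0, 18), (20, -3), (16, 15), (0, 0)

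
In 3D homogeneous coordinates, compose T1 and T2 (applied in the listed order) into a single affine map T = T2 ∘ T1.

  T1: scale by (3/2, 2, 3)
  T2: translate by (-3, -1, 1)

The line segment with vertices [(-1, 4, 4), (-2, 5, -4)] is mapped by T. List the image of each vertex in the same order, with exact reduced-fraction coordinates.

T1 scale by (3/2, 2, 3): (-1, 4, 4) → (-3/2, 8, 12); (-2, 5, -4) → (-3, 10, -12)
T2 translate by (-3, -1, 1): (-3/2, 8, 12) → (-9/2, 7, 13); (-3, 10, -12) → (-6, 9, -11)

image vertices: (-9/2, 7, 13), (-6, 9, -11)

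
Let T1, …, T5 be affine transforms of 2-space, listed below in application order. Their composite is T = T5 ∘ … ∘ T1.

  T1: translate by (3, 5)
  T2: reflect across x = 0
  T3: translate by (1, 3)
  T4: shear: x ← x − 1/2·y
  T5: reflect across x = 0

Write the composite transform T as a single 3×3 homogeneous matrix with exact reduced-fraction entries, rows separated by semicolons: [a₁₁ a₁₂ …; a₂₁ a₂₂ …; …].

T1 = [1 0 3; 0 1 5; 0 0 1]
T2·T1 = [-1 0 -3; 0 1 5; 0 0 1]
T3·…·T1 = [-1 0 -2; 0 1 8; 0 0 1]
T4·…·T1 = [-1 -1/2 -6; 0 1 8; 0 0 1]
T5·…·T1 = [1 1/2 6; 0 1 8; 0 0 1]

T = [1 1/2 6; 0 1 8; 0 0 1]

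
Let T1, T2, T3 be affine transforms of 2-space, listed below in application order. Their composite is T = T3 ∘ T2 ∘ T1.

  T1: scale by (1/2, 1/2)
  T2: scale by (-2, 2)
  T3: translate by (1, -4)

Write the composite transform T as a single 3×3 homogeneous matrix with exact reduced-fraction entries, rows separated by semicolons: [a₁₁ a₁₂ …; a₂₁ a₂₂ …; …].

T = [-1 0 1; 0 1 -4; 0 0 1]

T1 = [1/2 0 0; 0 1/2 0; 0 0 1]
T2·T1 = [-1 0 0; 0 1 0; 0 0 1]
T3·…·T1 = [-1 0 1; 0 1 -4; 0 0 1]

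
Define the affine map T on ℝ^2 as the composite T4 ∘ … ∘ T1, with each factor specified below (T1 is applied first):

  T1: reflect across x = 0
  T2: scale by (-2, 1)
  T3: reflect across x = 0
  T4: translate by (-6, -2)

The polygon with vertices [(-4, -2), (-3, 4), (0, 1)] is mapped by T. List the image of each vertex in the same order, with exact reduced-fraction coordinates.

T1 reflect across x = 0: (-4, -2) → (4, -2); (-3, 4) → (3, 4); (0, 1) → (0, 1)
T2 scale by (-2, 1): (4, -2) → (-8, -2); (3, 4) → (-6, 4); (0, 1) → (0, 1)
T3 reflect across x = 0: (-8, -2) → (8, -2); (-6, 4) → (6, 4); (0, 1) → (0, 1)
T4 translate by (-6, -2): (8, -2) → (2, -4); (6, 4) → (0, 2); (0, 1) → (-6, -1)

image vertices: (2, -4), (0, 2), (-6, -1)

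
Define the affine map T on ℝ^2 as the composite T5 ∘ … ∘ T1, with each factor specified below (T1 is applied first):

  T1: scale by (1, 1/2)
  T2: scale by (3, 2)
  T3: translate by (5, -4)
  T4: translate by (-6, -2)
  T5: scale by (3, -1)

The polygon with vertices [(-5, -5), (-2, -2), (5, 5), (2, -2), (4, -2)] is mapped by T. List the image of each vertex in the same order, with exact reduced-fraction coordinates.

image vertices: (-48, 11), (-21, 8), (42, 1), (15, 8), (33, 8)

T1 scale by (1, 1/2): (-5, -5) → (-5, -5/2); (-2, -2) → (-2, -1); (5, 5) → (5, 5/2); (2, -2) → (2, -1); (4, -2) → (4, -1)
T2 scale by (3, 2): (-5, -5/2) → (-15, -5); (-2, -1) → (-6, -2); (5, 5/2) → (15, 5); (2, -1) → (6, -2); (4, -1) → (12, -2)
T3 translate by (5, -4): (-15, -5) → (-10, -9); (-6, -2) → (-1, -6); (15, 5) → (20, 1); (6, -2) → (11, -6); (12, -2) → (17, -6)
T4 translate by (-6, -2): (-10, -9) → (-16, -11); (-1, -6) → (-7, -8); (20, 1) → (14, -1); (11, -6) → (5, -8); (17, -6) → (11, -8)
T5 scale by (3, -1): (-16, -11) → (-48, 11); (-7, -8) → (-21, 8); (14, -1) → (42, 1); (5, -8) → (15, 8); (11, -8) → (33, 8)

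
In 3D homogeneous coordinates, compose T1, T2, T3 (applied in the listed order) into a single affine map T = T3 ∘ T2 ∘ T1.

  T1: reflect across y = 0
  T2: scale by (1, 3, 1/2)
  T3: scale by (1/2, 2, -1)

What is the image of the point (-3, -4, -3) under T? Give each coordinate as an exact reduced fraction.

T1 reflect across y = 0: (-3, -4, -3) → (-3, 4, -3)
T2 scale by (1, 3, 1/2): (-3, 4, -3) → (-3, 12, -3/2)
T3 scale by (1/2, 2, -1): (-3, 12, -3/2) → (-3/2, 24, 3/2)

T(p) = (-3/2, 24, 3/2)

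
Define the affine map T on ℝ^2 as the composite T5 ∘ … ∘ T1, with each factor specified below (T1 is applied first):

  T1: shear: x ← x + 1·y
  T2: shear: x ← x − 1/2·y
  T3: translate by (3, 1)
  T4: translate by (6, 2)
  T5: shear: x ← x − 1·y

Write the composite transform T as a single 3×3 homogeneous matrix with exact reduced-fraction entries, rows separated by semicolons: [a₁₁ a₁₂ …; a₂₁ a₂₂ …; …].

T = [1 -1/2 6; 0 1 3; 0 0 1]

T1 = [1 1 0; 0 1 0; 0 0 1]
T2·T1 = [1 1/2 0; 0 1 0; 0 0 1]
T3·…·T1 = [1 1/2 3; 0 1 1; 0 0 1]
T4·…·T1 = [1 1/2 9; 0 1 3; 0 0 1]
T5·…·T1 = [1 -1/2 6; 0 1 3; 0 0 1]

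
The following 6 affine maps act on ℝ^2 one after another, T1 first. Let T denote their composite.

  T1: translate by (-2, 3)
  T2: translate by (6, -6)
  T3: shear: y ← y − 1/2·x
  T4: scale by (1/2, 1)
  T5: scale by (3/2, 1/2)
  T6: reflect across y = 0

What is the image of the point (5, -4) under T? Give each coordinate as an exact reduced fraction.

T(p) = (27/4, 23/4)

T1 translate by (-2, 3): (5, -4) → (3, -1)
T2 translate by (6, -6): (3, -1) → (9, -7)
T3 shear: y ← y − 1/2·x: (9, -7) → (9, -23/2)
T4 scale by (1/2, 1): (9, -23/2) → (9/2, -23/2)
T5 scale by (3/2, 1/2): (9/2, -23/2) → (27/4, -23/4)
T6 reflect across y = 0: (27/4, -23/4) → (27/4, 23/4)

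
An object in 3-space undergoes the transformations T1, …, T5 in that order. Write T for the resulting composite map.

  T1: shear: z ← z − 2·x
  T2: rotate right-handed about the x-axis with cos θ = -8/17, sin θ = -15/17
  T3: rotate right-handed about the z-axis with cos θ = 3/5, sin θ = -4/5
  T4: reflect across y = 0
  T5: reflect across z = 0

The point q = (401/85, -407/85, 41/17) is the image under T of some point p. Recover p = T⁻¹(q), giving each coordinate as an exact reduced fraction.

p = (-1, -1, 5)

T1 = [1 0 0 0; 0 1 0 0; -2 0 1 0; 0 0 0 1]
T2·T1 = [1 0 0 0; -30/17 -8/17 15/17 0; 16/17 -15/17 -8/17 0; 0 0 0 1]
T3·…·T1 = [-69/85 -32/85 12/17 0; -158/85 -24/85 9/17 0; 16/17 -15/17 -8/17 0; 0 0 0 1]
T4·…·T1 = [-69/85 -32/85 12/17 0; 158/85 24/85 -9/17 0; 16/17 -15/17 -8/17 0; 0 0 0 1]
T5·…·T1 = [-69/85 -32/85 12/17 0; 158/85 24/85 -9/17 0; -16/17 15/17 8/17 0; 0 0 0 1]
det M = 1; M⁻¹ = [3/5 4/5 0 0; -32/85 24/85 15/17 0; 162/85 91/85 8/17 0; 0 0 0 1]
M⁻¹ · (401/85, -407/85, 41/17)ᵀ = (-1, -1, 5)ᵀ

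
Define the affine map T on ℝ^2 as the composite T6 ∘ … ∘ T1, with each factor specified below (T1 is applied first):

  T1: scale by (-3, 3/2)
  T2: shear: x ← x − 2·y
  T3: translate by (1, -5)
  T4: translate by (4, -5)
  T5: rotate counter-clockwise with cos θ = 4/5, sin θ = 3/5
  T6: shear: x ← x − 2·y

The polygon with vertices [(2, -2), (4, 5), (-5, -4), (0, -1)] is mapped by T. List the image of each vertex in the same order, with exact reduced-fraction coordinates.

image vertices: (133/5, -37/5), (143/10, -76/5), (112/5, 32/5), (221/10, -22/5)

T1 scale by (-3, 3/2): (2, -2) → (-6, -3); (4, 5) → (-12, 15/2); (-5, -4) → (15, -6); (0, -1) → (0, -3/2)
T2 shear: x ← x − 2·y: (-6, -3) → (0, -3); (-12, 15/2) → (-27, 15/2); (15, -6) → (27, -6); (0, -3/2) → (3, -3/2)
T3 translate by (1, -5): (0, -3) → (1, -8); (-27, 15/2) → (-26, 5/2); (27, -6) → (28, -11); (3, -3/2) → (4, -13/2)
T4 translate by (4, -5): (1, -8) → (5, -13); (-26, 5/2) → (-22, -5/2); (28, -11) → (32, -16); (4, -13/2) → (8, -23/2)
T5 rotate counter-clockwise with cos θ = 4/5, sin θ = 3/5: (5, -13) → (59/5, -37/5); (-22, -5/2) → (-161/10, -76/5); (32, -16) → (176/5, 32/5); (8, -23/2) → (133/10, -22/5)
T6 shear: x ← x − 2·y: (59/5, -37/5) → (133/5, -37/5); (-161/10, -76/5) → (143/10, -76/5); (176/5, 32/5) → (112/5, 32/5); (133/10, -22/5) → (221/10, -22/5)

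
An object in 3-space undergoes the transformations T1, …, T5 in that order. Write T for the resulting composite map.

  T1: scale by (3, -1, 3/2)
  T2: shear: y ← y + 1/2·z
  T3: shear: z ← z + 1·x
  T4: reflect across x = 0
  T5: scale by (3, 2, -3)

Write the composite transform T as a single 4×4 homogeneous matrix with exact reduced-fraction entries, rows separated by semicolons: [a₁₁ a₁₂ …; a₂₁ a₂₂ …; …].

T = [-9 0 0 0; 0 -2 3/2 0; -9 0 -9/2 0; 0 0 0 1]

T1 = [3 0 0 0; 0 -1 0 0; 0 0 3/2 0; 0 0 0 1]
T2·T1 = [3 0 0 0; 0 -1 3/4 0; 0 0 3/2 0; 0 0 0 1]
T3·…·T1 = [3 0 0 0; 0 -1 3/4 0; 3 0 3/2 0; 0 0 0 1]
T4·…·T1 = [-3 0 0 0; 0 -1 3/4 0; 3 0 3/2 0; 0 0 0 1]
T5·…·T1 = [-9 0 0 0; 0 -2 3/2 0; -9 0 -9/2 0; 0 0 0 1]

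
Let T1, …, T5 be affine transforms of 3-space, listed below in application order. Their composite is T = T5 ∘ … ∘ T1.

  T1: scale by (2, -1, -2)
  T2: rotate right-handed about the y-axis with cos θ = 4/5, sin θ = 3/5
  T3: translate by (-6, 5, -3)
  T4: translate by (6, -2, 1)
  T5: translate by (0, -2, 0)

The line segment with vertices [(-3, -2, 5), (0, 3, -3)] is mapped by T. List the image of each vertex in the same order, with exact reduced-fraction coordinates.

image vertices: (-54/5, 3, -32/5), (18/5, -2, 14/5)

T1 scale by (2, -1, -2): (-3, -2, 5) → (-6, 2, -10); (0, 3, -3) → (0, -3, 6)
T2 rotate right-handed about the y-axis with cos θ = 4/5, sin θ = 3/5: (-6, 2, -10) → (-54/5, 2, -22/5); (0, -3, 6) → (18/5, -3, 24/5)
T3 translate by (-6, 5, -3): (-54/5, 2, -22/5) → (-84/5, 7, -37/5); (18/5, -3, 24/5) → (-12/5, 2, 9/5)
T4 translate by (6, -2, 1): (-84/5, 7, -37/5) → (-54/5, 5, -32/5); (-12/5, 2, 9/5) → (18/5, 0, 14/5)
T5 translate by (0, -2, 0): (-54/5, 5, -32/5) → (-54/5, 3, -32/5); (18/5, 0, 14/5) → (18/5, -2, 14/5)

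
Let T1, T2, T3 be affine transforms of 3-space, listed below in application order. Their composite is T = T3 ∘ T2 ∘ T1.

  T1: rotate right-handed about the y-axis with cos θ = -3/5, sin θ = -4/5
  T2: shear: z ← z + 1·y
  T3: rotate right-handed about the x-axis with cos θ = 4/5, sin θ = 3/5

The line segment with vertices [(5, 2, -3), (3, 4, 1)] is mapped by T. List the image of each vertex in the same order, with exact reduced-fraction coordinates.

T1 rotate right-handed about the y-axis with cos θ = -3/5, sin θ = -4/5: (5, 2, -3) → (-3/5, 2, 29/5); (3, 4, 1) → (-13/5, 4, 9/5)
T2 shear: z ← z + 1·y: (-3/5, 2, 29/5) → (-3/5, 2, 39/5); (-13/5, 4, 9/5) → (-13/5, 4, 29/5)
T3 rotate right-handed about the x-axis with cos θ = 4/5, sin θ = 3/5: (-3/5, 2, 39/5) → (-3/5, -77/25, 186/25); (-13/5, 4, 29/5) → (-13/5, -7/25, 176/25)

image vertices: (-3/5, -77/25, 186/25), (-13/5, -7/25, 176/25)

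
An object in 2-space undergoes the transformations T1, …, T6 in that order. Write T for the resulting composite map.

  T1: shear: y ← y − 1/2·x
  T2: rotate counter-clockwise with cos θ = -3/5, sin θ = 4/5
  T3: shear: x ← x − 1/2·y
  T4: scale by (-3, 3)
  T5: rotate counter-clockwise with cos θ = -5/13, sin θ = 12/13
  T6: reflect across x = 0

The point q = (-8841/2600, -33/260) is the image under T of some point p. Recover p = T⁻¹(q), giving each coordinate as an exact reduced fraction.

p = (-4/5, 1/4)

T1 = [1 0 0; -1/2 1 0; 0 0 1]
T2·T1 = [-1/5 -4/5 0; 11/10 -3/5 0; 0 0 1]
T3·…·T1 = [-3/4 -1/2 0; 11/10 -3/5 0; 0 0 1]
T4·…·T1 = [9/4 3/2 0; 33/10 -9/5 0; 0 0 1]
T5·…·T1 = [-1017/260 141/130 0; 21/26 27/13 0; 0 0 1]
T6·…·T1 = [1017/260 -141/130 0; 21/26 27/13 0; 0 0 1]
det M = 9; M⁻¹ = [3/13 47/390 0; -7/78 113/260 0; 0 0 1]
M⁻¹ · (-8841/2600, -33/260)ᵀ = (-4/5, 1/4)ᵀ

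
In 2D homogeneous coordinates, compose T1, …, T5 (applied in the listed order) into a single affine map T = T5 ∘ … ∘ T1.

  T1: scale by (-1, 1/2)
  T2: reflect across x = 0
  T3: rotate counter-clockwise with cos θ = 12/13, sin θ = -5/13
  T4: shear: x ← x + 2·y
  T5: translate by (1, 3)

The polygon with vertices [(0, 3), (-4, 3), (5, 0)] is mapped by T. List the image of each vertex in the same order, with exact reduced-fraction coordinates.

T1 scale by (-1, 1/2): (0, 3) → (0, 3/2); (-4, 3) → (4, 3/2); (5, 0) → (-5, 0)
T2 reflect across x = 0: (0, 3/2) → (0, 3/2); (4, 3/2) → (-4, 3/2); (-5, 0) → (5, 0)
T3 rotate counter-clockwise with cos θ = 12/13, sin θ = -5/13: (0, 3/2) → (15/26, 18/13); (-4, 3/2) → (-81/26, 38/13); (5, 0) → (60/13, -25/13)
T4 shear: x ← x + 2·y: (15/26, 18/13) → (87/26, 18/13); (-81/26, 38/13) → (71/26, 38/13); (60/13, -25/13) → (10/13, -25/13)
T5 translate by (1, 3): (87/26, 18/13) → (113/26, 57/13); (71/26, 38/13) → (97/26, 77/13); (10/13, -25/13) → (23/13, 14/13)

image vertices: (113/26, 57/13), (97/26, 77/13), (23/13, 14/13)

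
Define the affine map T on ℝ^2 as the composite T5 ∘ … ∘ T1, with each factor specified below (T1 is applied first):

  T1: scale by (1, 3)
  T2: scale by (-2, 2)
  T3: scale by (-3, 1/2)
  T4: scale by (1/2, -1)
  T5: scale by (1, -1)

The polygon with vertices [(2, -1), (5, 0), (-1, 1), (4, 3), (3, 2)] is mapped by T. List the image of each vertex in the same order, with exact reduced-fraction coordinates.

image vertices: (6, -3), (15, 0), (-3, 3), (12, 9), (9, 6)

T1 scale by (1, 3): (2, -1) → (2, -3); (5, 0) → (5, 0); (-1, 1) → (-1, 3); (4, 3) → (4, 9); (3, 2) → (3, 6)
T2 scale by (-2, 2): (2, -3) → (-4, -6); (5, 0) → (-10, 0); (-1, 3) → (2, 6); (4, 9) → (-8, 18); (3, 6) → (-6, 12)
T3 scale by (-3, 1/2): (-4, -6) → (12, -3); (-10, 0) → (30, 0); (2, 6) → (-6, 3); (-8, 18) → (24, 9); (-6, 12) → (18, 6)
T4 scale by (1/2, -1): (12, -3) → (6, 3); (30, 0) → (15, 0); (-6, 3) → (-3, -3); (24, 9) → (12, -9); (18, 6) → (9, -6)
T5 scale by (1, -1): (6, 3) → (6, -3); (15, 0) → (15, 0); (-3, -3) → (-3, 3); (12, -9) → (12, 9); (9, -6) → (9, 6)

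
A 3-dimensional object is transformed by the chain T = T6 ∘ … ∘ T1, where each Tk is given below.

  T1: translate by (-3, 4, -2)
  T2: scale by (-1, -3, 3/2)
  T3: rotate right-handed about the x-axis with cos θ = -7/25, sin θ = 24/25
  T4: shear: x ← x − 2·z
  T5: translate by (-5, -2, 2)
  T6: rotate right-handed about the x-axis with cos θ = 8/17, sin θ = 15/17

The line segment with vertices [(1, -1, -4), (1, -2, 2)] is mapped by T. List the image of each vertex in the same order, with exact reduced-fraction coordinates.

T1 translate by (-3, 4, -2): (1, -1, -4) → (-2, 3, -6); (1, -2, 2) → (-2, 2, 0)
T2 scale by (-1, -3, 3/2): (-2, 3, -6) → (2, -9, -9); (-2, 2, 0) → (2, -6, 0)
T3 rotate right-handed about the x-axis with cos θ = -7/25, sin θ = 24/25: (2, -9, -9) → (2, 279/25, -153/25); (2, -6, 0) → (2, 42/25, -144/25)
T4 shear: x ← x − 2·z: (2, 279/25, -153/25) → (356/25, 279/25, -153/25); (2, 42/25, -144/25) → (338/25, 42/25, -144/25)
T5 translate by (-5, -2, 2): (356/25, 279/25, -153/25) → (231/25, 229/25, -103/25); (338/25, 42/25, -144/25) → (213/25, -8/25, -94/25)
T6 rotate right-handed about the x-axis with cos θ = 8/17, sin θ = 15/17: (231/25, 229/25, -103/25) → (231/25, 3377/425, 2611/425); (213/25, -8/25, -94/25) → (213/25, 1346/425, -872/425)

image vertices: (231/25, 3377/425, 2611/425), (213/25, 1346/425, -872/425)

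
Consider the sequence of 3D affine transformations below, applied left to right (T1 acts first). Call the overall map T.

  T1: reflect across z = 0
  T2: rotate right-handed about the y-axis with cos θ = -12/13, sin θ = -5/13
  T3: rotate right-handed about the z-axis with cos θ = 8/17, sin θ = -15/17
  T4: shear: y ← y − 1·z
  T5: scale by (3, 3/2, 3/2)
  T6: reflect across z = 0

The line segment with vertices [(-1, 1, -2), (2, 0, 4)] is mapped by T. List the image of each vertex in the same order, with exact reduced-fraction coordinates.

T1 reflect across z = 0: (-1, 1, -2) → (-1, 1, 2); (2, 0, 4) → (2, 0, -4)
T2 rotate right-handed about the y-axis with cos θ = -12/13, sin θ = -5/13: (-1, 1, 2) → (2/13, 1, -29/13); (2, 0, -4) → (-4/13, 0, 58/13)
T3 rotate right-handed about the z-axis with cos θ = 8/17, sin θ = -15/17: (2/13, 1, -29/13) → (211/221, 74/221, -29/13); (-4/13, 0, 58/13) → (-32/221, 60/221, 58/13)
T4 shear: y ← y − 1·z: (211/221, 74/221, -29/13) → (211/221, 567/221, -29/13); (-32/221, 60/221, 58/13) → (-32/221, -926/221, 58/13)
T5 scale by (3, 3/2, 3/2): (211/221, 567/221, -29/13) → (633/221, 1701/442, -87/26); (-32/221, -926/221, 58/13) → (-96/221, -1389/221, 87/13)
T6 reflect across z = 0: (633/221, 1701/442, -87/26) → (633/221, 1701/442, 87/26); (-96/221, -1389/221, 87/13) → (-96/221, -1389/221, -87/13)

image vertices: (633/221, 1701/442, 87/26), (-96/221, -1389/221, -87/13)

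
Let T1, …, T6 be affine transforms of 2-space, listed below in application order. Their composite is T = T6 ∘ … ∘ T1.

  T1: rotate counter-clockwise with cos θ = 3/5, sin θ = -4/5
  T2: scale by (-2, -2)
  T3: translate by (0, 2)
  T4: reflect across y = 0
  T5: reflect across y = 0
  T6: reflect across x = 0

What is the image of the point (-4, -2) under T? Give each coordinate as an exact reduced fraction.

T1 rotate counter-clockwise with cos θ = 3/5, sin θ = -4/5: (-4, -2) → (-4, 2)
T2 scale by (-2, -2): (-4, 2) → (8, -4)
T3 translate by (0, 2): (8, -4) → (8, -2)
T4 reflect across y = 0: (8, -2) → (8, 2)
T5 reflect across y = 0: (8, 2) → (8, -2)
T6 reflect across x = 0: (8, -2) → (-8, -2)

T(p) = (-8, -2)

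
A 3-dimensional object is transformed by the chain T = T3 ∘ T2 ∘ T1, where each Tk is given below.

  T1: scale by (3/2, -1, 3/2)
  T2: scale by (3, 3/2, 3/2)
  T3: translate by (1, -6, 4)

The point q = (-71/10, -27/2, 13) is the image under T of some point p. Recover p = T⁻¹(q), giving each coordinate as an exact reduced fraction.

p = (-9/5, 5, 4)

T1 = [3/2 0 0 0; 0 -1 0 0; 0 0 3/2 0; 0 0 0 1]
T2·T1 = [9/2 0 0 0; 0 -3/2 0 0; 0 0 9/4 0; 0 0 0 1]
T3·…·T1 = [9/2 0 0 1; 0 -3/2 0 -6; 0 0 9/4 4; 0 0 0 1]
det M = -243/16; M⁻¹ = [2/9 0 0 -2/9; 0 -2/3 0 -4; 0 0 4/9 -16/9; 0 0 0 1]
M⁻¹ · (-71/10, -27/2, 13)ᵀ = (-9/5, 5, 4)ᵀ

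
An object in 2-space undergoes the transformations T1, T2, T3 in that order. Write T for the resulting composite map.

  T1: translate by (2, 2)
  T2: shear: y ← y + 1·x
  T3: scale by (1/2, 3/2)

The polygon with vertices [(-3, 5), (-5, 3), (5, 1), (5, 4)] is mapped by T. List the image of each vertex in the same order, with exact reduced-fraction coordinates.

T1 translate by (2, 2): (-3, 5) → (-1, 7); (-5, 3) → (-3, 5); (5, 1) → (7, 3); (5, 4) → (7, 6)
T2 shear: y ← y + 1·x: (-1, 7) → (-1, 6); (-3, 5) → (-3, 2); (7, 3) → (7, 10); (7, 6) → (7, 13)
T3 scale by (1/2, 3/2): (-1, 6) → (-1/2, 9); (-3, 2) → (-3/2, 3); (7, 10) → (7/2, 15); (7, 13) → (7/2, 39/2)

image vertices: (-1/2, 9), (-3/2, 3), (7/2, 15), (7/2, 39/2)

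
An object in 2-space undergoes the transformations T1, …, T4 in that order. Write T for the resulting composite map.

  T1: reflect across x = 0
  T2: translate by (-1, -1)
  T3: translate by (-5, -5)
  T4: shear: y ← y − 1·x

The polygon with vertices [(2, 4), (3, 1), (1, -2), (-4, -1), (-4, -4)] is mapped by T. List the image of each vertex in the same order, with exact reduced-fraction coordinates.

T1 reflect across x = 0: (2, 4) → (-2, 4); (3, 1) → (-3, 1); (1, -2) → (-1, -2); (-4, -1) → (4, -1); (-4, -4) → (4, -4)
T2 translate by (-1, -1): (-2, 4) → (-3, 3); (-3, 1) → (-4, 0); (-1, -2) → (-2, -3); (4, -1) → (3, -2); (4, -4) → (3, -5)
T3 translate by (-5, -5): (-3, 3) → (-8, -2); (-4, 0) → (-9, -5); (-2, -3) → (-7, -8); (3, -2) → (-2, -7); (3, -5) → (-2, -10)
T4 shear: y ← y − 1·x: (-8, -2) → (-8, 6); (-9, -5) → (-9, 4); (-7, -8) → (-7, -1); (-2, -7) → (-2, -5); (-2, -10) → (-2, -8)

image vertices: (-8, 6), (-9, 4), (-7, -1), (-2, -5), (-2, -8)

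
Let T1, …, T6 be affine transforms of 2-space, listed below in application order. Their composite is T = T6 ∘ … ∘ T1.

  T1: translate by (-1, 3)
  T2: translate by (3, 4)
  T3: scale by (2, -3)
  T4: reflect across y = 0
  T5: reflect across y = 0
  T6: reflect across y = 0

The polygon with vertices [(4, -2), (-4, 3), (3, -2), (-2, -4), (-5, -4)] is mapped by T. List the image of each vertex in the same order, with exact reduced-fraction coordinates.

image vertices: (12, 15), (-4, 30), (10, 15), (0, 9), (-6, 9)

T1 translate by (-1, 3): (4, -2) → (3, 1); (-4, 3) → (-5, 6); (3, -2) → (2, 1); (-2, -4) → (-3, -1); (-5, -4) → (-6, -1)
T2 translate by (3, 4): (3, 1) → (6, 5); (-5, 6) → (-2, 10); (2, 1) → (5, 5); (-3, -1) → (0, 3); (-6, -1) → (-3, 3)
T3 scale by (2, -3): (6, 5) → (12, -15); (-2, 10) → (-4, -30); (5, 5) → (10, -15); (0, 3) → (0, -9); (-3, 3) → (-6, -9)
T4 reflect across y = 0: (12, -15) → (12, 15); (-4, -30) → (-4, 30); (10, -15) → (10, 15); (0, -9) → (0, 9); (-6, -9) → (-6, 9)
T5 reflect across y = 0: (12, 15) → (12, -15); (-4, 30) → (-4, -30); (10, 15) → (10, -15); (0, 9) → (0, -9); (-6, 9) → (-6, -9)
T6 reflect across y = 0: (12, -15) → (12, 15); (-4, -30) → (-4, 30); (10, -15) → (10, 15); (0, -9) → (0, 9); (-6, -9) → (-6, 9)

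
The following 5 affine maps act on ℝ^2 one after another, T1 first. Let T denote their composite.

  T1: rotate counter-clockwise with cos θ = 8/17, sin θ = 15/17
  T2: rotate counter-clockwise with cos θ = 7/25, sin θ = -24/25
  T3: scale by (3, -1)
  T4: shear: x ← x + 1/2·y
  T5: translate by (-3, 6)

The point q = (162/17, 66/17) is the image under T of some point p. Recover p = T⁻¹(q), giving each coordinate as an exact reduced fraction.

T1 = [8/17 -15/17 0; 15/17 8/17 0; 0 0 1]
T2·T1 = [416/425 87/425 0; -87/425 416/425 0; 0 0 1]
T3·…·T1 = [1248/425 261/425 0; 87/425 -416/425 0; 0 0 1]
T4·…·T1 = [2583/850 53/425 0; 87/425 -416/425 0; 0 0 1]
T5·…·T1 = [2583/850 53/425 -3; 87/425 -416/425 6; 0 0 1]
det M = -3; M⁻¹ = [416/1275 53/1275 62/85; 29/425 -861/850 534/85; 0 0 1]
M⁻¹ · (162/17, 66/17)ᵀ = (4, 3)ᵀ

p = (4, 3)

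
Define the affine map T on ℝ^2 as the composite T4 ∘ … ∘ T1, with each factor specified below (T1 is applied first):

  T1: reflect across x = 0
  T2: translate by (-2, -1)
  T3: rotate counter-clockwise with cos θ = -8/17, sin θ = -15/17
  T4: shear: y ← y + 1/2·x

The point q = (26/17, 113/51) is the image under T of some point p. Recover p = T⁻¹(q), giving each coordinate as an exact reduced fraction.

T1 = [-1 0 0; 0 1 0; 0 0 1]
T2·T1 = [-1 0 -2; 0 1 -1; 0 0 1]
T3·…·T1 = [8/17 15/17 1/17; 15/17 -8/17 38/17; 0 0 1]
T4·…·T1 = [8/17 15/17 1/17; 19/17 -1/34 77/34; 0 0 1]
det M = -1; M⁻¹ = [1/34 15/17 -2; 19/17 -8/17 1; 0 0 1]
M⁻¹ · (26/17, 113/51)ᵀ = (0, 5/3)ᵀ

p = (0, 5/3)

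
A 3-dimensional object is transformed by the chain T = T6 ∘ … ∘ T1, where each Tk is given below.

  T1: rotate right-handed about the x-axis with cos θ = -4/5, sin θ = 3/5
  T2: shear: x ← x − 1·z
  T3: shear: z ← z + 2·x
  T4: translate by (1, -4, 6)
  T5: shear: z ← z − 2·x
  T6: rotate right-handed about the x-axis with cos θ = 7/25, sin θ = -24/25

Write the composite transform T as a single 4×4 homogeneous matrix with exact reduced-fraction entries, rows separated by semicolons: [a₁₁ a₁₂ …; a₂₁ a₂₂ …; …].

T = [1 -3/5 4/5 1; 0 44/125 -117/125 68/25; 0 117/125 44/125 124/25; 0 0 0 1]

T1 = [1 0 0 0; 0 -4/5 -3/5 0; 0 3/5 -4/5 0; 0 0 0 1]
T2·T1 = [1 -3/5 4/5 0; 0 -4/5 -3/5 0; 0 3/5 -4/5 0; 0 0 0 1]
T3·…·T1 = [1 -3/5 4/5 0; 0 -4/5 -3/5 0; 2 -3/5 4/5 0; 0 0 0 1]
T4·…·T1 = [1 -3/5 4/5 1; 0 -4/5 -3/5 -4; 2 -3/5 4/5 6; 0 0 0 1]
T5·…·T1 = [1 -3/5 4/5 1; 0 -4/5 -3/5 -4; 0 3/5 -4/5 4; 0 0 0 1]
T6·…·T1 = [1 -3/5 4/5 1; 0 44/125 -117/125 68/25; 0 117/125 44/125 124/25; 0 0 0 1]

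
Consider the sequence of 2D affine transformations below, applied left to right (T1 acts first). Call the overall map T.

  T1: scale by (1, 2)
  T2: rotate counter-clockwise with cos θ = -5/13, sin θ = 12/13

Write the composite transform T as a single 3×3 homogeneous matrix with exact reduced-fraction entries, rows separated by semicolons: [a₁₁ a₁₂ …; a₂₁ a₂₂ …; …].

T1 = [1 0 0; 0 2 0; 0 0 1]
T2·T1 = [-5/13 -24/13 0; 12/13 -10/13 0; 0 0 1]

T = [-5/13 -24/13 0; 12/13 -10/13 0; 0 0 1]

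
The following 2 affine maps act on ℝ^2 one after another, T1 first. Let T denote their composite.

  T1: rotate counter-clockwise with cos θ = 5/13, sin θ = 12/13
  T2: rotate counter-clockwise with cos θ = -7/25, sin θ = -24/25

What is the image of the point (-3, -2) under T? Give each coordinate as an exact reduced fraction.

T1 rotate counter-clockwise with cos θ = 5/13, sin θ = 12/13: (-3, -2) → (9/13, -46/13)
T2 rotate counter-clockwise with cos θ = -7/25, sin θ = -24/25: (9/13, -46/13) → (-1167/325, 106/325)

T(p) = (-1167/325, 106/325)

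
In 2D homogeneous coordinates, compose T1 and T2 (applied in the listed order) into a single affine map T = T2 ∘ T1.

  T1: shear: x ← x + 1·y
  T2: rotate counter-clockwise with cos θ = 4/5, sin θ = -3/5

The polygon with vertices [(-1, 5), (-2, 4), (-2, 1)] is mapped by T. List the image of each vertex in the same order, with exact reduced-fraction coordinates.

T1 shear: x ← x + 1·y: (-1, 5) → (4, 5); (-2, 4) → (2, 4); (-2, 1) → (-1, 1)
T2 rotate counter-clockwise with cos θ = 4/5, sin θ = -3/5: (4, 5) → (31/5, 8/5); (2, 4) → (4, 2); (-1, 1) → (-1/5, 7/5)

image vertices: (31/5, 8/5), (4, 2), (-1/5, 7/5)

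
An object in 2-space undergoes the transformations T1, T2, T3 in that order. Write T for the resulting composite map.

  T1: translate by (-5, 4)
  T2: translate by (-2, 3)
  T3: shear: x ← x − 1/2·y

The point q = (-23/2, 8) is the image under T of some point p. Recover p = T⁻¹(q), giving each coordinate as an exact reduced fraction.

T1 = [1 0 -5; 0 1 4; 0 0 1]
T2·T1 = [1 0 -7; 0 1 7; 0 0 1]
T3·…·T1 = [1 -1/2 -21/2; 0 1 7; 0 0 1]
det M = 1; M⁻¹ = [1 1/2 7; 0 1 -7; 0 0 1]
M⁻¹ · (-23/2, 8)ᵀ = (-1/2, 1)ᵀ

p = (-1/2, 1)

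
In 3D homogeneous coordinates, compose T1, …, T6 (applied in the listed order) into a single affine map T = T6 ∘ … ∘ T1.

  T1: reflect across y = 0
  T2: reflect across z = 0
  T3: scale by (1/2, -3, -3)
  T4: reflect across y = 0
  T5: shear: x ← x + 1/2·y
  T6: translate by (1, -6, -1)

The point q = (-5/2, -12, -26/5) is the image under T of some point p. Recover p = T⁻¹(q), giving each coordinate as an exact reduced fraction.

p = (-1, 2, -7/5)

T1 = [1 0 0 0; 0 -1 0 0; 0 0 1 0; 0 0 0 1]
T2·T1 = [1 0 0 0; 0 -1 0 0; 0 0 -1 0; 0 0 0 1]
T3·…·T1 = [1/2 0 0 0; 0 3 0 0; 0 0 3 0; 0 0 0 1]
T4·…·T1 = [1/2 0 0 0; 0 -3 0 0; 0 0 3 0; 0 0 0 1]
T5·…·T1 = [1/2 -3/2 0 0; 0 -3 0 0; 0 0 3 0; 0 0 0 1]
T6·…·T1 = [1/2 -3/2 0 1; 0 -3 0 -6; 0 0 3 -1; 0 0 0 1]
det M = -9/2; M⁻¹ = [2 -1 0 -8; 0 -1/3 0 -2; 0 0 1/3 1/3; 0 0 0 1]
M⁻¹ · (-5/2, -12, -26/5)ᵀ = (-1, 2, -7/5)ᵀ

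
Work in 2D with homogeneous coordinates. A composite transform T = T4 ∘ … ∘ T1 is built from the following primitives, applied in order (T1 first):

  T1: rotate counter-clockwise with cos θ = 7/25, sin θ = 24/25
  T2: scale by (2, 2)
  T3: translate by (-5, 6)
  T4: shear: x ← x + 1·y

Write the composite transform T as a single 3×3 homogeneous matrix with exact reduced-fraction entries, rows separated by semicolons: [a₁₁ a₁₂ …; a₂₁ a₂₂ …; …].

T1 = [7/25 -24/25 0; 24/25 7/25 0; 0 0 1]
T2·T1 = [14/25 -48/25 0; 48/25 14/25 0; 0 0 1]
T3·…·T1 = [14/25 -48/25 -5; 48/25 14/25 6; 0 0 1]
T4·…·T1 = [62/25 -34/25 1; 48/25 14/25 6; 0 0 1]

T = [62/25 -34/25 1; 48/25 14/25 6; 0 0 1]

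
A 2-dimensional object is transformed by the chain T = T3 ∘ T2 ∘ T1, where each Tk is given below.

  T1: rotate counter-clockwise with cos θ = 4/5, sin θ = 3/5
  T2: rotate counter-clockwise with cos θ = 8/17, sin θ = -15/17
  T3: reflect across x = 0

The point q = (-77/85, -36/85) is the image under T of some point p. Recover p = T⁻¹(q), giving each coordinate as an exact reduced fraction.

p = (1, 0)

T1 = [4/5 -3/5 0; 3/5 4/5 0; 0 0 1]
T2·T1 = [77/85 36/85 0; -36/85 77/85 0; 0 0 1]
T3·…·T1 = [-77/85 -36/85 0; -36/85 77/85 0; 0 0 1]
det M = -1; M⁻¹ = [-77/85 -36/85 0; -36/85 77/85 0; 0 0 1]
M⁻¹ · (-77/85, -36/85)ᵀ = (1, 0)ᵀ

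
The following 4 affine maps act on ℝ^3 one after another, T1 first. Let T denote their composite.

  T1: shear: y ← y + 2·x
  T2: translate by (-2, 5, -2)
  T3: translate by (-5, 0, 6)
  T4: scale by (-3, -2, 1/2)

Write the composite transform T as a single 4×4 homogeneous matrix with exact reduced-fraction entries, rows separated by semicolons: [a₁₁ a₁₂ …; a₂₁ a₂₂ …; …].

T = [-3 0 0 21; -4 -2 0 -10; 0 0 1/2 2; 0 0 0 1]

T1 = [1 0 0 0; 2 1 0 0; 0 0 1 0; 0 0 0 1]
T2·T1 = [1 0 0 -2; 2 1 0 5; 0 0 1 -2; 0 0 0 1]
T3·…·T1 = [1 0 0 -7; 2 1 0 5; 0 0 1 4; 0 0 0 1]
T4·…·T1 = [-3 0 0 21; -4 -2 0 -10; 0 0 1/2 2; 0 0 0 1]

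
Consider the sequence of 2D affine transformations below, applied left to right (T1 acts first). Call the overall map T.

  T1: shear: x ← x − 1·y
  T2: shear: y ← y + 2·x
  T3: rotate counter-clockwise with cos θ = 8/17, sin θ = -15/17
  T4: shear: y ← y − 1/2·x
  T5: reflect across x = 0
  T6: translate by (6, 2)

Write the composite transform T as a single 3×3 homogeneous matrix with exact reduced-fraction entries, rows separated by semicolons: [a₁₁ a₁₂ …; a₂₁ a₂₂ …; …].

T = [-38/17 23/17 6; -18/17 37/34 2; 0 0 1]

T1 = [1 -1 0; 0 1 0; 0 0 1]
T2·T1 = [1 -1 0; 2 -1 0; 0 0 1]
T3·…·T1 = [38/17 -23/17 0; 1/17 7/17 0; 0 0 1]
T4·…·T1 = [38/17 -23/17 0; -18/17 37/34 0; 0 0 1]
T5·…·T1 = [-38/17 23/17 0; -18/17 37/34 0; 0 0 1]
T6·…·T1 = [-38/17 23/17 6; -18/17 37/34 2; 0 0 1]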